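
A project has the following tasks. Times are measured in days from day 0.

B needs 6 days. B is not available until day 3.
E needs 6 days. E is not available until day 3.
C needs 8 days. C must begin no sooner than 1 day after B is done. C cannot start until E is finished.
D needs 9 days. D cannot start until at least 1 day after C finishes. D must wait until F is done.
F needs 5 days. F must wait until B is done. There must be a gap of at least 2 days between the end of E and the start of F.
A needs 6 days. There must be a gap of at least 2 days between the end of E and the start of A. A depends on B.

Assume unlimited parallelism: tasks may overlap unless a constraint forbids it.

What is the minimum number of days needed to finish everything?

After its own release at day 3, E can start at day 3 and finishes at day 9.
B waits on its own release at day 3, so it starts at day 3 and finishes at 3 + 6 = day 9.
F cannot start until B (finishes day 9); E (finishes day 9, plus 2-day gap → day 11). The controlling bound is day 11, so F finishes at 11 + 5 = day 16.
C has to wait for B (finishes day 9, plus 1-day gap → day 10); E (finishes day 9). The latest of these is day 10, so C runs day 10 to 10 + 8 = day 18.
D needs all of C (finishes day 18, plus 1-day gap → day 19); F (finishes day 16). That puts its earliest start at day 19; it finishes at 19 + 9 = day 28.
A cannot start until E (finishes day 9, plus 2-day gap → day 11); B (finishes day 9). The controlling bound is day 11, so A finishes at 11 + 6 = day 17.
All tasks are finished once the last one completes. Finish times: A at 17, B at 9, C at 18, D at 28, E at 9, F at 16. The latest is day 28.

28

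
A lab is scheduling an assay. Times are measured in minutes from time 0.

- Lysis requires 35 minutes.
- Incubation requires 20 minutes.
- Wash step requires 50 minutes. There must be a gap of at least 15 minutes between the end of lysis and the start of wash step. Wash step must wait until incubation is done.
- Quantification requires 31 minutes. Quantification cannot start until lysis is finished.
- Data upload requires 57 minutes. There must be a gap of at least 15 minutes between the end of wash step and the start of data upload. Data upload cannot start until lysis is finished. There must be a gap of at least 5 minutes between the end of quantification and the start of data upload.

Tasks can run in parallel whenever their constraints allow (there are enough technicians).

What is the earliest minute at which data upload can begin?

Nothing blocks incubation, so it runs from minute 0 to minute 20.
Nothing blocks lysis, so it runs from minute 0 to minute 35.
After lysis (finishes minute 35), quantification can start at minute 35 and finishes at minute 66.
For wash step: lysis (finishes minute 35, plus 15-minute gap → minute 50); incubation (finishes minute 20). Taking the maximum gives a start of minute 50, and it finishes at 50 + 50 = minute 100.
Data upload waits on wash step (finishes minute 100, plus 15-minute gap → minute 115); lysis (finishes minute 35); quantification (finishes minute 66, plus 5-minute gap → minute 71). The latest of these is minute 115, which is the earliest data upload can start.

115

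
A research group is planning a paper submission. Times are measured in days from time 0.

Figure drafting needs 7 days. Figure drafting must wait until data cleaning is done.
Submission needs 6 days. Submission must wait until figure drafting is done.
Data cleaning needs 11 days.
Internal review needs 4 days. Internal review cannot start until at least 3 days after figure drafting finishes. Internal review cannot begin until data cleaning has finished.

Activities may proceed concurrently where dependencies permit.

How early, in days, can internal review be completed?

Nothing blocks data cleaning, so it runs from day 0 to day 11.
After data cleaning (finishes day 11), figure drafting can start at day 11 and finishes at day 18.
Internal review needs all of figure drafting (finishes day 18, plus 3-day gap → day 21); data cleaning (finishes day 11). That puts its earliest start at day 21; it finishes at 21 + 4 = day 25.

25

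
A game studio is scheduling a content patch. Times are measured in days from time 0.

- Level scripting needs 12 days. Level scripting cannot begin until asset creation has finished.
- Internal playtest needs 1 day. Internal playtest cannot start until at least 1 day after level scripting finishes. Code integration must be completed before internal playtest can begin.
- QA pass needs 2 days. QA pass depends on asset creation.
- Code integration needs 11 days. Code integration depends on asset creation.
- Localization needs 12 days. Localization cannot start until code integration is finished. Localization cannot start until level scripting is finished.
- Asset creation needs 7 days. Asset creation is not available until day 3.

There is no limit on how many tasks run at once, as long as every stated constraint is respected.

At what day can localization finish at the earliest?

Asset creation waits on its own release at day 3, so it starts at day 3 and finishes at 3 + 7 = day 10.
Code integration cannot begin until asset creation (finishes day 10). It runs from day 10 to 10 + 11 = day 21.
After asset creation (finishes day 10), level scripting can start at day 10 and finishes at day 22.
Localization cannot start until code integration (finishes day 21); level scripting (finishes day 22). The controlling bound is day 22, so localization finishes at 22 + 12 = day 34.

34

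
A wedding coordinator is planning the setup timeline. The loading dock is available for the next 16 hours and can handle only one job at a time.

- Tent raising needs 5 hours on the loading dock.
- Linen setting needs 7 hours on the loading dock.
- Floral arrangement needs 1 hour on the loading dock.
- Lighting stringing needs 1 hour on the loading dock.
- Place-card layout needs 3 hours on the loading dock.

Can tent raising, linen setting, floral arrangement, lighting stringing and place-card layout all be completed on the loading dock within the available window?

No

Running back to back, the jobs need 5 + 7 + 1 + 1 + 3 = 17 hours on the loading dock.
Since 17 > 16, they cannot all fit.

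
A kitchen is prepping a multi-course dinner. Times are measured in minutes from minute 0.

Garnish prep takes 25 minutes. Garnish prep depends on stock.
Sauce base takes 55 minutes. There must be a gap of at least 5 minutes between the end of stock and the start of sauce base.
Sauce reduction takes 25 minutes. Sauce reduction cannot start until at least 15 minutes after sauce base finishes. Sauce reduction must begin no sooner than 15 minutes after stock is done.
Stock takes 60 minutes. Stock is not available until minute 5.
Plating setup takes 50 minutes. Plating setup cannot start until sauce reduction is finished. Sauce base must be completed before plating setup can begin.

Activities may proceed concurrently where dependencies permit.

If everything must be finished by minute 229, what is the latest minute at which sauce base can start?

Plating setup must finish by minute 229; it takes 50 minutes, so it must start by 229 − 50 = minute 179.
Sauce reduction feeds into plating setup (must start by minute 179); so sauce reduction must finish by minute 179 and therefore start by minute 154.
For sauce base: sauce reduction (must start by minute 154, minus 15-minute gap → minute 139); plating setup (must start by minute 179). The most restrictive is minute 139; with a 55-minute duration, sauce base must start by minute 84.

84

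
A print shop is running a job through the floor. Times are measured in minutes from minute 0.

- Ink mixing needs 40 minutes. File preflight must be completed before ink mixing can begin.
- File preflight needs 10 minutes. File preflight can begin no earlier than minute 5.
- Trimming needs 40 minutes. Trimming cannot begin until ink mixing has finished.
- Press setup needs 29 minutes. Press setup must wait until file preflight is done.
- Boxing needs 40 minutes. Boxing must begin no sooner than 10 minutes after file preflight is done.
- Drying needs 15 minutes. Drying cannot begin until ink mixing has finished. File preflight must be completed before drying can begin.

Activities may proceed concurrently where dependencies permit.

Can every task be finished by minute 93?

After its own release at minute 5, file preflight can start at minute 5 and finishes at minute 15.
Boxing cannot begin until file preflight (finishes minute 15, plus 10-minute gap → minute 25). It runs from minute 25 to 25 + 40 = minute 65.
Press setup cannot begin until file preflight (finishes minute 15). It runs from minute 15 to 15 + 29 = minute 44.
After file preflight (finishes minute 15), ink mixing can start at minute 15 and finishes at minute 55.
Trimming waits on ink mixing (finishes minute 55), so it starts at minute 55 and finishes at 55 + 40 = minute 95.
Drying has to wait for ink mixing (finishes minute 55); file preflight (finishes minute 15). The latest of these is minute 55, so drying runs minute 55 to 55 + 15 = minute 70.
The earliest everything can be done is minute 95, which is after the deadline of 93, so it is not possible.

No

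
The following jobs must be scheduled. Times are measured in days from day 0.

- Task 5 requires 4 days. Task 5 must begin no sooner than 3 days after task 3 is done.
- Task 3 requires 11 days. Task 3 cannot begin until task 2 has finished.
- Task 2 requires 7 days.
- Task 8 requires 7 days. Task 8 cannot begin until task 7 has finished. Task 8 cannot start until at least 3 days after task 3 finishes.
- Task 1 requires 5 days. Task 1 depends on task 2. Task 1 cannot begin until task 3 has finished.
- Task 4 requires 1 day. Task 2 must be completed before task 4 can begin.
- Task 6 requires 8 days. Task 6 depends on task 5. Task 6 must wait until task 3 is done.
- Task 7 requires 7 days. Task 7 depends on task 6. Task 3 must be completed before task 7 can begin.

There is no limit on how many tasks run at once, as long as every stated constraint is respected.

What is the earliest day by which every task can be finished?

Nothing blocks task 2, so it runs from day 0 to day 7.
Task 4 waits on task 2 (finishes day 7), so it starts at day 7 and finishes at 7 + 1 = day 8.
After task 2 (finishes day 7), task 3 can start at day 7 and finishes at day 18.
After task 3 (finishes day 18, plus 3-day gap → day 21), task 5 can start at day 21 and finishes at day 25.
Task 6 has to wait for task 5 (finishes day 25); task 3 (finishes day 18). The latest of these is day 25, so task 6 runs day 25 to 25 + 8 = day 33.
Task 7 needs all of task 6 (finishes day 33); task 3 (finishes day 18). That puts its earliest start at day 33; it finishes at 33 + 7 = day 40.
Task 8 needs all of task 7 (finishes day 40); task 3 (finishes day 18, plus 3-day gap → day 21). That puts its earliest start at day 40; it finishes at 40 + 7 = day 47.
For task 1: task 2 (finishes day 7); task 3 (finishes day 18). Taking the maximum gives a start of day 18, and it finishes at 18 + 5 = day 23.
All tasks are finished once the last one completes. Finish times: Task 1 at 23, Task 2 at 7, Task 3 at 18, Task 4 at 8, Task 5 at 25, Task 6 at 33, Task 7 at 40, Task 8 at 47. The latest is day 47.

47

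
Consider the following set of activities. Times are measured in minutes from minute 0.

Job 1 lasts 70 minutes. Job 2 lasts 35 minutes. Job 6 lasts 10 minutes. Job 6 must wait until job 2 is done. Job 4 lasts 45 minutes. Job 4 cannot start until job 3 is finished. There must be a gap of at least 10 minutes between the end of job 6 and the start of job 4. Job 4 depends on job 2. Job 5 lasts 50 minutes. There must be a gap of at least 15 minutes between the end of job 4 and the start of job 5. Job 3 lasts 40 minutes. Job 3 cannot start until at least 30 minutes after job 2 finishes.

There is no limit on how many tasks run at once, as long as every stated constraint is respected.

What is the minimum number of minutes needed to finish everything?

Job 2 can start immediately at minute 0; it finishes at minute 35.
Job 6 cannot begin until job 2 (finishes minute 35). It runs from minute 35 to 35 + 10 = minute 45.
Job 3 cannot begin until job 2 (finishes minute 35, plus 30-minute gap → minute 65). It runs from minute 65 to 65 + 40 = minute 105.
Job 4 cannot start until job 3 (finishes minute 105); job 6 (finishes minute 45, plus 10-minute gap → minute 55); job 2 (finishes minute 35). The controlling bound is minute 105, so job 4 finishes at 105 + 45 = minute 150.
Job 5 waits on job 4 (finishes minute 150, plus 15-minute gap → minute 165), so it starts at minute 165 and finishes at 165 + 50 = minute 215.
Job 1 has no prerequisites, so it starts at minute 0 and finishes at minute 70.
All tasks are finished once the last one completes. Finish times: Job 1 at 70, Job 2 at 35, Job 3 at 105, Job 4 at 150, Job 5 at 215, Job 6 at 45. The latest is minute 215.

215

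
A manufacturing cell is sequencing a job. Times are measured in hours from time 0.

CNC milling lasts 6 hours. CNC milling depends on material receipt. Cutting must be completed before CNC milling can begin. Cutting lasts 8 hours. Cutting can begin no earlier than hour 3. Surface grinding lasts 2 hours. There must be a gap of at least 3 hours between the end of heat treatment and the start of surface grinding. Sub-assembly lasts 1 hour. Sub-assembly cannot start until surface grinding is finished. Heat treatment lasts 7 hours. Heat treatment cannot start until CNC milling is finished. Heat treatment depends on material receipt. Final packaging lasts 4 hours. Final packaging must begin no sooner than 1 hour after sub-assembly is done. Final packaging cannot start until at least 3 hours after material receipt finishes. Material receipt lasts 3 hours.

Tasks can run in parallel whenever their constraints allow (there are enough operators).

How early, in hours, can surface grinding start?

27

Cutting waits on its own release at hour 3, so it starts at hour 3 and finishes at 3 + 8 = hour 11.
Material receipt has no prerequisites, so it starts at hour 0 and finishes at hour 3.
CNC milling needs all of material receipt (finishes hour 3); cutting (finishes hour 11). That puts its earliest start at hour 11; it finishes at 11 + 6 = hour 17.
Heat treatment cannot start until CNC milling (finishes hour 17); material receipt (finishes hour 3). The controlling bound is hour 17, so heat treatment finishes at 17 + 7 = hour 24.
Surface grinding waits on heat treatment (finishes hour 24, plus 3-hour gap → hour 27), so the earliest it can start is hour 27.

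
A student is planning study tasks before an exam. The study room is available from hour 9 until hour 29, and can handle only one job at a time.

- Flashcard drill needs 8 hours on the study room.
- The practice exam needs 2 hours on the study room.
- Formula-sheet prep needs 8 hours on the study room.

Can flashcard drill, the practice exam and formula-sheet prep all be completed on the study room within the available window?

The study room window is 29 − 9 = 20 hours.
Running back to back, the jobs need 8 + 2 + 8 = 18 hours on the study room.
Since 18 ≤ 20, they fit within the window.

Yes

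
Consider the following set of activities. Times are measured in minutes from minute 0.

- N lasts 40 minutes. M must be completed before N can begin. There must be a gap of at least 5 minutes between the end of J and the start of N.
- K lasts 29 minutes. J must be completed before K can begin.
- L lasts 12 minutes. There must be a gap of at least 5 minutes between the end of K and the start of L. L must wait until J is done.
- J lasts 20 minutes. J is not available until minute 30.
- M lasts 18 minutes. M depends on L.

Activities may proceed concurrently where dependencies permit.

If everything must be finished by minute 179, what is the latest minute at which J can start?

55

N has no dependents, so it just needs to finish by minute 179. Starting by 179 − 40 = minute 139 achieves that.
Since N (must start by minute 139) depends on it, M must finish by minute 139. Backing off its 18-minute duration gives a latest start of minute 121.
Since M (must start by minute 121) depends on it, L must finish by minute 121. Backing off its 12-minute duration gives a latest start of minute 109.
Since L (must start by minute 109, minus 5-minute gap → minute 104) depends on it, K must finish by minute 104. Backing off its 29-minute duration gives a latest start of minute 75.
J has several dependents: K (must start by minute 75); L (must start by minute 109); N (must start by minute 139, minus 5-minute gap → minute 134). The earliest of those limits is minute 75, so J must start by 75 − 20 = minute 55.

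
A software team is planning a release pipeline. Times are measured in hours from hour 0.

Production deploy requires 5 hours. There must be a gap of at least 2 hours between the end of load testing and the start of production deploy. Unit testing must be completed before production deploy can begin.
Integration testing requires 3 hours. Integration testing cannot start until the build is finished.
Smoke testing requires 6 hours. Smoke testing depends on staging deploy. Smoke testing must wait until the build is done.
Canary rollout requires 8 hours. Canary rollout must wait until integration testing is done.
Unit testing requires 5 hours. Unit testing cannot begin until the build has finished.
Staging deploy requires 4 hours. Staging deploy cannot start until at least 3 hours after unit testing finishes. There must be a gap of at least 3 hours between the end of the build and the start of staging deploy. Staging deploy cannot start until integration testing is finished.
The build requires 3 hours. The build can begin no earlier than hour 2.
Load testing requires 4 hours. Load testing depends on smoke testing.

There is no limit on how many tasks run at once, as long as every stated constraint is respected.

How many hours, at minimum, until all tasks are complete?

The build cannot begin until its own release at hour 2. It runs from hour 2 to 2 + 3 = hour 5.
Integration testing waits on the build (finishes hour 5), so it starts at hour 5 and finishes at 5 + 3 = hour 8.
Canary rollout waits on integration testing (finishes hour 8), so it starts at hour 8 and finishes at 8 + 8 = hour 16.
Unit testing cannot begin until the build (finishes hour 5). It runs from hour 5 to 5 + 5 = hour 10.
For staging deploy: unit testing (finishes hour 10, plus 3-hour gap → hour 13); the build (finishes hour 5, plus 3-hour gap → hour 8); integration testing (finishes hour 8). Taking the maximum gives a start of hour 13, and it finishes at 13 + 4 = hour 17.
Smoke testing cannot start until staging deploy (finishes hour 17); the build (finishes hour 5). The controlling bound is hour 17, so smoke testing finishes at 17 + 6 = hour 23.
Load testing cannot begin until smoke testing (finishes hour 23). It runs from hour 23 to 23 + 4 = hour 27.
Production deploy cannot start until load testing (finishes hour 27, plus 2-hour gap → hour 29); unit testing (finishes hour 10). The controlling bound is hour 29, so production deploy finishes at 29 + 5 = hour 34.
All tasks are finished once the last one completes. Finish times: The build at 5, Unit testing at 10, Integration testing at 8, Staging deploy at 17, Smoke testing at 23, Canary rollout at 16, Load testing at 27, Production deploy at 34. The latest is hour 34.

34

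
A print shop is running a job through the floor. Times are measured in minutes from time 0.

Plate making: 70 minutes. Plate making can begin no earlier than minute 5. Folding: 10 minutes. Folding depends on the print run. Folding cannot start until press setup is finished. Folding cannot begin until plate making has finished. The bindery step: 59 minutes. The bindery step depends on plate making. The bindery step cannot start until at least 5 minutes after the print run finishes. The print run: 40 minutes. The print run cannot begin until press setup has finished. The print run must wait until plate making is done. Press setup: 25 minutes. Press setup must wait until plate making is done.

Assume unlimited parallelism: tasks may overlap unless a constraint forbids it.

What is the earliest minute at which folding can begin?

140

After its own release at minute 5, plate making can start at minute 5 and finishes at minute 75.
Press setup cannot begin until plate making (finishes minute 75). It runs from minute 75 to 75 + 25 = minute 100.
The print run has to wait for press setup (finishes minute 100); plate making (finishes minute 75). The latest of these is minute 100, so the print run runs minute 100 to 100 + 40 = minute 140.
Folding waits on the print run (finishes minute 140); press setup (finishes minute 100); plate making (finishes minute 75). The latest of these is minute 140, which is the earliest folding can start.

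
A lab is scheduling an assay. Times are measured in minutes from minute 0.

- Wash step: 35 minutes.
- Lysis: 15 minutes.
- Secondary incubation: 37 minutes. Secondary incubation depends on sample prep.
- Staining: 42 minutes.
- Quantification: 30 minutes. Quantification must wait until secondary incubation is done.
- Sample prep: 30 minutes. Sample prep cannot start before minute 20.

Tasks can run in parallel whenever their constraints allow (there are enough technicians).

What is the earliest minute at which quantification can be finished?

Sample prep waits on its own release at minute 20, so it starts at minute 20 and finishes at 20 + 30 = minute 50.
After sample prep (finishes minute 50), secondary incubation can start at minute 50 and finishes at minute 87.
After secondary incubation (finishes minute 87), quantification can start at minute 87 and finishes at minute 117.

117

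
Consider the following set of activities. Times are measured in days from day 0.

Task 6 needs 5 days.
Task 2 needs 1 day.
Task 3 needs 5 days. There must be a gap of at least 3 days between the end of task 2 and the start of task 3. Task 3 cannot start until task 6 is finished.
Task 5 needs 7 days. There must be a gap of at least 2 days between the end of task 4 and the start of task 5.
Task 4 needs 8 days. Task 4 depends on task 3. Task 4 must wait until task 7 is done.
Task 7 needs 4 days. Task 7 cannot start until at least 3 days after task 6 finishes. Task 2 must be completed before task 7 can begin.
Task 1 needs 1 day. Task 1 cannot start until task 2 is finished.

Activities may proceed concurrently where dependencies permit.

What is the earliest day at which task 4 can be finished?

20

Nothing blocks task 6, so it runs from day 0 to day 5.
Task 2 has no prerequisites, so it starts at day 0 and finishes at day 1.
Task 7 has to wait for task 6 (finishes day 5, plus 3-day gap → day 8); task 2 (finishes day 1). The latest of these is day 8, so task 7 runs day 8 to 8 + 4 = day 12.
For task 3: task 2 (finishes day 1, plus 3-day gap → day 4); task 6 (finishes day 5). Taking the maximum gives a start of day 5, and it finishes at 5 + 5 = day 10.
Task 4 cannot start until task 3 (finishes day 10); task 7 (finishes day 12). The controlling bound is day 12, so task 4 finishes at 12 + 8 = day 20.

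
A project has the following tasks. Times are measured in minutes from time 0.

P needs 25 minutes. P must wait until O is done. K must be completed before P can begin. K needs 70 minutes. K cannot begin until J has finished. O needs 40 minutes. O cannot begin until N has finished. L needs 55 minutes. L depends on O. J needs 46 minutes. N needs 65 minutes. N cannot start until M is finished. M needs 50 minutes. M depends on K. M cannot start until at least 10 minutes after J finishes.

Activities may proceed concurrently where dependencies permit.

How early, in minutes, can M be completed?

166

J can start immediately at minute 0; it finishes at minute 46.
K cannot begin until J (finishes minute 46). It runs from minute 46 to 46 + 70 = minute 116.
M cannot start until K (finishes minute 116); J (finishes minute 46, plus 10-minute gap → minute 56). The controlling bound is minute 116, so M finishes at 116 + 50 = minute 166.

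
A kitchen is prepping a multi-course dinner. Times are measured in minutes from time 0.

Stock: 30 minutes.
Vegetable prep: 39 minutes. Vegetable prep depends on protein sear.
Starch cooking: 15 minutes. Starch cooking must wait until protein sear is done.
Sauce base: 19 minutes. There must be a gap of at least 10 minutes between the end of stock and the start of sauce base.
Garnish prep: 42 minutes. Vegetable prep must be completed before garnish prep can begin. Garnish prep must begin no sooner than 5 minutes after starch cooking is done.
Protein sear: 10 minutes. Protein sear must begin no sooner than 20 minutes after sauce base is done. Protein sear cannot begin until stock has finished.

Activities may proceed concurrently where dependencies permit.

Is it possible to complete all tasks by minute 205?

Stock can start immediately at minute 0; it finishes at minute 30.
Sauce base waits on stock (finishes minute 30, plus 10-minute gap → minute 40), so it starts at minute 40 and finishes at 40 + 19 = minute 59.
Protein sear has to wait for sauce base (finishes minute 59, plus 20-minute gap → minute 79); stock (finishes minute 30). The latest of these is minute 79, so protein sear runs minute 79 to 79 + 10 = minute 89.
After protein sear (finishes minute 89), starch cooking can start at minute 89 and finishes at minute 104.
After protein sear (finishes minute 89), vegetable prep can start at minute 89 and finishes at minute 128.
For garnish prep: vegetable prep (finishes minute 128); starch cooking (finishes minute 104, plus 5-minute gap → minute 109). Taking the maximum gives a start of minute 128, and it finishes at 128 + 42 = minute 170.
Every task is finished by minute 170, which is no later than the deadline of 205, so the schedule is feasible.

Yes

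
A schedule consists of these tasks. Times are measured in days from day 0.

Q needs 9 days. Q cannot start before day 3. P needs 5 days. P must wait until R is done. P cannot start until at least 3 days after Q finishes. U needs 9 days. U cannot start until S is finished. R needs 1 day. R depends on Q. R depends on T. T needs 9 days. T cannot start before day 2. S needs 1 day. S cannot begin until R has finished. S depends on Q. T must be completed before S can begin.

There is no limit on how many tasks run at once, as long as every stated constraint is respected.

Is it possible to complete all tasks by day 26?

Yes

T cannot begin until its own release at day 2. It runs from day 2 to 2 + 9 = day 11.
After its own release at day 3, Q can start at day 3 and finishes at day 12.
For R: Q (finishes day 12); T (finishes day 11). Taking the maximum gives a start of day 12, and it finishes at 12 + 1 = day 13.
S cannot start until R (finishes day 13); Q (finishes day 12); T (finishes day 11). The controlling bound is day 13, so S finishes at 13 + 1 = day 14.
U cannot begin until S (finishes day 14). It runs from day 14 to 14 + 9 = day 23.
For P: R (finishes day 13); Q (finishes day 12, plus 3-day gap → day 15). Taking the maximum gives a start of day 15, and it finishes at 15 + 5 = day 20.
Every task is finished by day 23, which is no later than the deadline of 26, so the schedule is feasible.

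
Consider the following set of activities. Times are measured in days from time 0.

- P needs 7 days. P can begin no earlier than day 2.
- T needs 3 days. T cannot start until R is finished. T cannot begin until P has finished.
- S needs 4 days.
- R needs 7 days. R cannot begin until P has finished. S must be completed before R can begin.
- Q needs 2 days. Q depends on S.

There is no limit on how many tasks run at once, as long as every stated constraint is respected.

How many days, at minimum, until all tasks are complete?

19

S has no prerequisites, so it starts at day 0 and finishes at day 4.
Q waits on S (finishes day 4), so it starts at day 4 and finishes at 4 + 2 = day 6.
P waits on its own release at day 2, so it starts at day 2 and finishes at 2 + 7 = day 9.
R needs all of P (finishes day 9); S (finishes day 4). That puts its earliest start at day 9; it finishes at 9 + 7 = day 16.
T has to wait for R (finishes day 16); P (finishes day 9). The latest of these is day 16, so T runs day 16 to 16 + 3 = day 19.
All tasks are finished once the last one completes. Finish times: P at 9, Q at 6, R at 16, S at 4, T at 19. The latest is day 19.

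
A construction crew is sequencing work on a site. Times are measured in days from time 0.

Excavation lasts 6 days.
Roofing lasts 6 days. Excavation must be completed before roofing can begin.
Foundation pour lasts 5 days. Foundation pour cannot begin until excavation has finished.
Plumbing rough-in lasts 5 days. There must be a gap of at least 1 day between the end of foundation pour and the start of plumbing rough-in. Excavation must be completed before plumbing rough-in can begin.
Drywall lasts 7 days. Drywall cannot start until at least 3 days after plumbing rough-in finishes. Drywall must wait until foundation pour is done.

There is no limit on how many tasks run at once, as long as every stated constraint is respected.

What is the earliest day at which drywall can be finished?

Excavation can start immediately at day 0; it finishes at day 6.
Foundation pour cannot begin until excavation (finishes day 6). It runs from day 6 to 6 + 5 = day 11.
Plumbing rough-in has to wait for foundation pour (finishes day 11, plus 1-day gap → day 12); excavation (finishes day 6). The latest of these is day 12, so plumbing rough-in runs day 12 to 12 + 5 = day 17.
Drywall has to wait for plumbing rough-in (finishes day 17, plus 3-day gap → day 20); foundation pour (finishes day 11). The latest of these is day 20, so drywall runs day 20 to 20 + 7 = day 27.

27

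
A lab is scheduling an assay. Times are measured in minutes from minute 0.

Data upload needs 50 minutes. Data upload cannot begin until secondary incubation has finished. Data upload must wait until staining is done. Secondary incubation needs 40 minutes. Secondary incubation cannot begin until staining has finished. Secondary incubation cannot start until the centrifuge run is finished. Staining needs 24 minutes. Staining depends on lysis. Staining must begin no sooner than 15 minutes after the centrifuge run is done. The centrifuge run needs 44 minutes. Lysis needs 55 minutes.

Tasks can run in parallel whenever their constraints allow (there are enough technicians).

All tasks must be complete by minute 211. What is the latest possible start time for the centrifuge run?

Nothing follows data upload; the deadline of minute 211 is its only limit. It must start by 211 − 50 = minute 161.
Secondary incubation has to be done before data upload (must start by minute 161). That means finishing by minute 161, i.e. starting by 161 − 40 = minute 121.
For staining: secondary incubation (must start by minute 121); data upload (must start by minute 161). The most restrictive is minute 121; with a 24-minute duration, staining must start by minute 97.
The centrifuge run must finish in time for staining (must start by minute 97, minus 15-minute gap → minute 82); secondary incubation (must start by minute 121). The tightest is minute 82, so the centrifuge run must start by 82 − 44 = minute 38.

38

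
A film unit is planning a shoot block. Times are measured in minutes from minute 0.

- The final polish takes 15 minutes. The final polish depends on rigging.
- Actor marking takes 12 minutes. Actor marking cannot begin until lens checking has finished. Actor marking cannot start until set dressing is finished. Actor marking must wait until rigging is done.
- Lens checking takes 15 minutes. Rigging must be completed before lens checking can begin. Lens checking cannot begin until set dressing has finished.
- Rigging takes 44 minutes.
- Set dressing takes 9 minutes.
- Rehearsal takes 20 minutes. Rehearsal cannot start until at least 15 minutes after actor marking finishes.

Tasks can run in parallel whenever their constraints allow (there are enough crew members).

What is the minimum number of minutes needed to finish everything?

106

Set dressing can start immediately at minute 0; it finishes at minute 9.
Rigging can start immediately at minute 0; it finishes at minute 44.
The final polish cannot begin until rigging (finishes minute 44). It runs from minute 44 to 44 + 15 = minute 59.
Lens checking cannot start until rigging (finishes minute 44); set dressing (finishes minute 9). The controlling bound is minute 44, so lens checking finishes at 44 + 15 = minute 59.
Actor marking cannot start until lens checking (finishes minute 59); set dressing (finishes minute 9); rigging (finishes minute 44). The controlling bound is minute 59, so actor marking finishes at 59 + 12 = minute 71.
After actor marking (finishes minute 71, plus 15-minute gap → minute 86), rehearsal can start at minute 86 and finishes at minute 106.
All tasks are finished once the last one completes. Finish times: Rigging at 44, Set dressing at 9, Lens checking at 59, Actor marking at 71, Rehearsal at 106, The final polish at 59. The latest is minute 106.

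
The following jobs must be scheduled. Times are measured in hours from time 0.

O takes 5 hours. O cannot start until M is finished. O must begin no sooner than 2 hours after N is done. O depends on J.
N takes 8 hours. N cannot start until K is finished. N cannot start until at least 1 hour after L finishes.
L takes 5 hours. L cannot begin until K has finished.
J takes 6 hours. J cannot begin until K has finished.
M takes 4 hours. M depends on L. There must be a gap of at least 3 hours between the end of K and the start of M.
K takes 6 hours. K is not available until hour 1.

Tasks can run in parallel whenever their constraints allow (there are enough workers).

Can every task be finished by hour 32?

Yes

K cannot begin until its own release at hour 1. It runs from hour 1 to 1 + 6 = hour 7.
L cannot begin until K (finishes hour 7). It runs from hour 7 to 7 + 5 = hour 12.
N cannot start until K (finishes hour 7); L (finishes hour 12, plus 1-hour gap → hour 13). The controlling bound is hour 13, so N finishes at 13 + 8 = hour 21.
M needs all of L (finishes hour 12); K (finishes hour 7, plus 3-hour gap → hour 10). That puts its earliest start at hour 12; it finishes at 12 + 4 = hour 16.
J waits on K (finishes hour 7), so it starts at hour 7 and finishes at 7 + 6 = hour 13.
O needs all of M (finishes hour 16); N (finishes hour 21, plus 2-hour gap → hour 23); J (finishes hour 13). That puts its earliest start at hour 23; it finishes at 23 + 5 = hour 28.
Every task is finished by hour 28, which is no later than the deadline of 32, so the schedule is feasible.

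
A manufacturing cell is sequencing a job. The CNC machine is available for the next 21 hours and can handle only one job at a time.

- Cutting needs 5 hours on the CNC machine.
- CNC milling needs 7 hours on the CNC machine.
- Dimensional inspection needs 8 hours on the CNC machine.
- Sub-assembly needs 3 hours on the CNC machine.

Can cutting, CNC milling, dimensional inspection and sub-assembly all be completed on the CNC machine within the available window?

Running back to back, the jobs need 5 + 7 + 8 + 3 = 23 hours on the CNC machine.
Since 23 > 21, they cannot all fit.

No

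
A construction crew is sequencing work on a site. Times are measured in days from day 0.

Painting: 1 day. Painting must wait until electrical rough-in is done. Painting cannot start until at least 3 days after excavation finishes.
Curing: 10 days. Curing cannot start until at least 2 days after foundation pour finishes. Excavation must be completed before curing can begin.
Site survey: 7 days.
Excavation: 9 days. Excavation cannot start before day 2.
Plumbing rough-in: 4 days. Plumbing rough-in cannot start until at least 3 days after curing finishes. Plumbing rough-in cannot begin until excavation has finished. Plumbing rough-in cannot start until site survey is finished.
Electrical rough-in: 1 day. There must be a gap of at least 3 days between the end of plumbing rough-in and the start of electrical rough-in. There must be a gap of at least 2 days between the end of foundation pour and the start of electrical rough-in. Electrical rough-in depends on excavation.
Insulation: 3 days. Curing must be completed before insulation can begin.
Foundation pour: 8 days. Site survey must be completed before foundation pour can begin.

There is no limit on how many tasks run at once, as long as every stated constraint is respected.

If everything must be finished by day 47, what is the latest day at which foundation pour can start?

Painting must finish by day 47; it takes 1 day, so it must start by 47 − 1 = day 46.
Electrical rough-in has to be done before painting (must start by day 46). That means finishing by day 46, i.e. starting by 46 − 1 = day 45.
Plumbing rough-in feeds into electrical rough-in (must start by day 45, minus 3-day gap → day 42); so plumbing rough-in must finish by day 42 and therefore start by day 38.
Insulation must finish by day 47; it takes 3 days, so it must start by 47 − 3 = day 44.
For curing: plumbing rough-in (must start by day 38, minus 3-day gap → day 35); insulation (must start by day 44). The most restrictive is day 35; with a 10-day duration, curing must start by day 25.
Foundation pour has several dependents: curing (must start by day 25, minus 2-day gap → day 23); electrical rough-in (must start by day 45, minus 2-day gap → day 43). The earliest of those limits is day 23, so foundation pour must start by 23 − 8 = day 15.

15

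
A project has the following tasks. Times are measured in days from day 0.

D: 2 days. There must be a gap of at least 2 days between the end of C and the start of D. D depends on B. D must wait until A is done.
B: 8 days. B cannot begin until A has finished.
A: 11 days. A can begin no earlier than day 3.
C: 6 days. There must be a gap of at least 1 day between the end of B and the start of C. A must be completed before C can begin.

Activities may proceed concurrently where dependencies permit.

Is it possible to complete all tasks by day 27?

A cannot begin until its own release at day 3. It runs from day 3 to 3 + 11 = day 14.
B waits on A (finishes day 14), so it starts at day 14 and finishes at 14 + 8 = day 22.
C cannot start until B (finishes day 22, plus 1-day gap → day 23); A (finishes day 14). The controlling bound is day 23, so C finishes at 23 + 6 = day 29.
D needs all of C (finishes day 29, plus 2-day gap → day 31); B (finishes day 22); A (finishes day 14). That puts its earliest start at day 31; it finishes at 31 + 2 = day 33.
The earliest everything can be done is day 33, which is after the deadline of 27, so it is not possible.

No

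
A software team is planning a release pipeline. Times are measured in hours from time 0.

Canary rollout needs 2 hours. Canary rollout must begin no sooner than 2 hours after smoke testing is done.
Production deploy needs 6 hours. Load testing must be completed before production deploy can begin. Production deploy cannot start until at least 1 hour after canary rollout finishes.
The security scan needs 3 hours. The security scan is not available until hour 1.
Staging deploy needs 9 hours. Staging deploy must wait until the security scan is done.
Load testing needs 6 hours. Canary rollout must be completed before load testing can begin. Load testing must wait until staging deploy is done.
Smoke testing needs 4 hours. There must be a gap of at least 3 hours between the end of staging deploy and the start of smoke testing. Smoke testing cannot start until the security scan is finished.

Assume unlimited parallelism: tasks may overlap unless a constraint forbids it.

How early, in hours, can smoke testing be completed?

The security scan waits on its own release at hour 1, so it starts at hour 1 and finishes at 1 + 3 = hour 4.
Staging deploy cannot begin until the security scan (finishes hour 4). It runs from hour 4 to 4 + 9 = hour 13.
For smoke testing: staging deploy (finishes hour 13, plus 3-hour gap → hour 16); the security scan (finishes hour 4). Taking the maximum gives a start of hour 16, and it finishes at 16 + 4 = hour 20.

20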